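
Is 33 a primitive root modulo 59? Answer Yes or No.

φ(59) = 59 − 1 = 58 = 2 · 29.
33 is a primitive root mod 59 iff 33^(φ(59)/q) ≢ 1 for every prime q | φ(59), i.e. q ∈ {2, 29}.
33^29 ≡ 58 (mod 59)  [q = 2: ≢ 1 ✓]
33^2 ≡ 27 (mod 59)  [q = 29: ≢ 1 ✓]
Every test exponent gives a nontrivial residue, hence 33 generates the full group.

Yes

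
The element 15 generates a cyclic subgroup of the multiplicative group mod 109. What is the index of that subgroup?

By Lagrange's theorem, ord_109(15) divides φ(109) = 109 − 1 = 108 = 2^2 · 3^3.
Divisors of 108: 1, 2, 3, 4, 6, 9, 12, 18, 27, 36, 54, 108.
Compute 15^d (mod 109) for the divisors d until we hit 1:
15^1 ≡ 15
15^2 ≡ 7
15^3 ≡ 105
15^4 ≡ 49
15^6 ≡ 16
15^9 ≡ 45
15^12 ≡ 38
15^18 ≡ 63
15^27 ≡ 1
Thus |⟨15⟩| = ord(15) = 27.
[(Z/109Z)^× : ⟨15⟩] = 108/27 = 4.

4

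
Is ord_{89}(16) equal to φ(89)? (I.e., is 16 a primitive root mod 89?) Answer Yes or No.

φ(89) = 89 − 1 = 88 = 2^3 · 11.
Test 16^(88/q) mod 89 for each prime factor q of 88:
16^44 ≡ 1 (mod 89)  [q = 2: ≡ 1 ✗]
16^8 ≡ 45 (mod 89)  [q = 11: ≢ 1 ✓]
The check at q = 2 fails, so 16 generates a proper subgroup.

No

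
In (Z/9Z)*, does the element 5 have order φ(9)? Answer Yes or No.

Yes

φ(9) = φ(3^2) = 3·(3−1) = 6 = 2 · 3.
It suffices to check that the order of 5 is not a proper divisor of 6: compute 5^(6/q) for q ∈ {2, 3}.
5^3 ≡ 8 (mod 9)  [q = 2: ≢ 1 ✓]
5^2 ≡ 7 (mod 9)  [q = 3: ≢ 1 ✓]
All checks pass, so 5 has order 6 and is a primitive root modulo 9.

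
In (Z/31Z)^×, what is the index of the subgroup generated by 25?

Since 25 ∈ (Z/31Z)^×, its order divides φ(31) = 31 − 1 = 30 = 2 · 3 · 5.
Divisors of 30: 1, 2, 3, 5, 6, 10, 15, 30.
Check 25^d mod 31 for each divisor in increasing order:
25^1 ≡ 25
25^2 ≡ 5
25^3 ≡ 1
The order of 25 is 3, so the subgroup it generates has 3 elements.
[(Z/31Z)^× : ⟨25⟩] = 30/3 = 10.

10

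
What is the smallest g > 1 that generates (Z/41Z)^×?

6

φ(41) = 41 − 1 = 40 = 2^3 · 5.
Test candidates g = 2, 3, … against the prime factors q ∈ {2, 5} of φ(41): g is a generator iff g^(40/q) ≢ 1 for every such q.
g = 2: 2^20 ≡ 1 — hits 1, so not a primitive root.
g = 3: 3^20 ≡ 40; 3^8 ≡ 1 — hits 1, so not a primitive root.
g = 4: 4^20 ≡ 1 — hits 1, so not a primitive root.
g = 5: 5^20 ≡ 1 — hits 1, so not a primitive root.
g = 6: 6^20 ≡ 40; 6^8 ≡ 10 — none is 1, so 6 is a primitive root.
So 6 is the smallest generator of (Z/41Z)^×.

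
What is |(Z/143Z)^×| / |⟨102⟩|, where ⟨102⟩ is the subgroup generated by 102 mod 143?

2

The order of 102 must divide φ(143) = φ(11·13) = (11−1)·(13−1) = 10·12 = 120 = 2^3 · 3 · 5.
Divisors of 120: 1, 2, 3, 4, 5, 6, 8, 10, 12, 15, 20, 24, 30, 40, 60, 120.
Test each divisor d:
102^1 ≡ 102 (mod 143)
102^2 ≡ 108 (mod 143)
102^3 ≡ 5 (mod 143)
102^4 ≡ 81 (mod 143)
102^5 ≡ 111 (mod 143)
102^6 ≡ 25 (mod 143)
102^8 ≡ 126 (mod 143)
102^10 ≡ 23 (mod 143)
102^12 ≡ 53 (mod 143)
102^15 ≡ 122 (mod 143)
102^20 ≡ 100 (mod 143)
102^24 ≡ 92 (mod 143)
102^30 ≡ 12 (mod 143)
102^40 ≡ 133 (mod 143)
102^60 ≡ 1 (mod 143) ✓
The order of 102 is 60, so the subgroup it generates has 60 elements.
The index is φ(143) / ord(102) = 120 / 60 = 2.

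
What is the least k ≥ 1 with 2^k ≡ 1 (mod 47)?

23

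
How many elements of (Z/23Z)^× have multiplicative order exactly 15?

φ(23) = 23 − 1 = 22 = 2 · 11.
Since (Z/23Z)^× is cyclic of order 22, the number of elements of order d is φ(d) when d | 22 and 0 otherwise.
Since 15 ∤ 22, the count is 0.

0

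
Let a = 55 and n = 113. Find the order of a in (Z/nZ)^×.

The order of 55 must divide φ(113) = 113 − 1 = 112 = 2^4 · 7.
Divisors of 112: 1, 2, 4, 7, 8, 14, 16, 28, 56, 112.
Check 55^d mod 113 for each divisor in increasing order:
55^1 ≡ 55 (mod 113)
55^2 ≡ 87 (mod 113)
55^4 ≡ 111 (mod 113)
55^7 ≡ 35 (mod 113)
55^8 ≡ 4 (mod 113)
55^14 ≡ 95 (mod 113)
55^16 ≡ 16 (mod 113)
55^28 ≡ 98 (mod 113)
55^56 ≡ 112 (mod 113)
55^112 ≡ 1 (mod 113) ✓
The smallest such exponent is 112, so the order of 55 is 112.

112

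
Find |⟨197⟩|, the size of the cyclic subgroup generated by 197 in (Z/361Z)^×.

Since 197 ∈ (Z/361Z)^×, its order divides φ(361) = φ(19^2) = 19·(19−1) = 342 = 2 · 3^2 · 19.
Divisors of 342: 1, 2, 3, 6, 9, 18, 19, 38, 57, 114, 171, 342.
Compute 197^d (mod 361) for the divisors d until we hit 1:
197^1 ≡ 197
197^2 ≡ 182
197^3 ≡ 115
197^6 ≡ 229
197^9 ≡ 343
197^18 ≡ 324
197^19 ≡ 292
197^38 ≡ 68
197^57 ≡ 1
Therefore the multiplicative order of 197 modulo 361 is 57.

57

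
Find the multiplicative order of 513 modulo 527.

240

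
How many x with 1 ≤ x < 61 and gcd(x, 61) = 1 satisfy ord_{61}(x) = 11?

φ(61) = 61 − 1 = 60 = 2^2 · 3 · 5.
In a cyclic group of order 60, there are φ(d) elements of order d for each divisor d of 60, and zero for non-divisors.
11 does not divide 60, so no element of (Z/61Z)^× has order 11.

0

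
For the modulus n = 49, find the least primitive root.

3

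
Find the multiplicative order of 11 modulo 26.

12

ord(11) | φ(26) = φ(2)·φ(13) = 1·12 = 12 = 2^2 · 3.
Divisors of 12: 1, 2, 3, 4, 6, 12.
Evaluate successive powers at the divisors of 12:
11^1 ≡ 11
11^2 ≡ 17
11^3 ≡ 5
11^4 ≡ 3
11^6 ≡ 25
11^12 ≡ 1
The smallest such exponent is 12, so the order of 11 is 12.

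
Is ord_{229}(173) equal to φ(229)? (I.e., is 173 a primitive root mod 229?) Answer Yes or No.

No

φ(229) = 229 − 1 = 228 = 2^2 · 3 · 19.
Test 173^(228/q) mod 229 for each prime factor q of 228:
173^114 ≡ 1 (mod 229)  [q = 2: ≡ 1 ✗]
173^76 ≡ 94 (mod 229)  [q = 3: ≢ 1 ✓]
173^12 ≡ 161 (mod 229)  [q = 19: ≢ 1 ✓]
Since 173^114 ≡ 1, the order of 173 divides 114 < 228, so 173 is not a primitive root.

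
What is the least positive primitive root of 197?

φ(197) = 197 − 1 = 196 = 2^2 · 7^2.
Test candidates g = 2, 3, … against the prime factors q ∈ {2, 7} of φ(197): g is a generator iff g^(196/q) ≢ 1 for every such q.
g = 2: 2^98 ≡ 196; 2^28 ≡ 104 — none is 1, so 2 is a primitive root.
So 2 is the smallest generator of (Z/197Z)^×.

2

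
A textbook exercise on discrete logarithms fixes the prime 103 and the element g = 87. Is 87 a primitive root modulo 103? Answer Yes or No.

Yes

φ(103) = 103 − 1 = 102 = 2 · 3 · 17.
It suffices to check that the order of 87 is not a proper divisor of 102: compute 87^(102/q) for q ∈ {2, 3, 17}.
87^51 ≡ 102 (mod 103)  [q = 2: ≢ 1 ✓]
87^34 ≡ 46 (mod 103)  [q = 3: ≢ 1 ✓]
87^6 ≡ 61 (mod 103)  [q = 17: ≢ 1 ✓]
None equal 1, so ord_103(87) = 102: 87 is a primitive root.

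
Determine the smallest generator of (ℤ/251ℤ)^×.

6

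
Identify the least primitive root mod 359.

7

φ(359) = 359 − 1 = 358 = 2 · 179.
g is a primitive root iff g^(358/q) ≢ 1 (mod 359) for each prime q ∈ {2, 179}.
g = 2: 2^179 ≡ 1 — hits 1, so not a primitive root.
g = 3: 3^179 ≡ 1 — hits 1, so not a primitive root.
g = 4: 4^179 ≡ 1 — hits 1, so not a primitive root.
g = 5: 5^179 ≡ 1 — hits 1, so not a primitive root.
g = 6: 6^179 ≡ 1 — hits 1, so not a primitive root.
g = 7: 7^179 ≡ 358; 7^2 ≡ 49 — none is 1, so 7 is a primitive root.
So 7 is the smallest generator of (Z/359Z)^×.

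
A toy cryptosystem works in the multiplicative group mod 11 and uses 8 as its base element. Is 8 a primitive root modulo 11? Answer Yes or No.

Yes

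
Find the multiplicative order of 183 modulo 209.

30

ord(183) | φ(209) = φ(11·19) = (11−1)·(19−1) = 10·18 = 180 = 2^2 · 3^2 · 5.
Divisors of 180: 1, 2, 3, 4, 5, 6, 9, 10, 12, 15, 18, 20, 30, 36, 45, 60, 90, 180.
Check 183^d mod 209 for each divisor in increasing order:
183^1 ≡ 183 (mod 209)
183^2 ≡ 49 (mod 209)
183^3 ≡ 189 (mod 209)
183^4 ≡ 102 (mod 209)
183^5 ≡ 65 (mod 209)
183^6 ≡ 191 (mod 209)
183^9 ≡ 151 (mod 209)
183^10 ≡ 45 (mod 209)
183^12 ≡ 115 (mod 209)
183^15 ≡ 208 (mod 209)
183^18 ≡ 20 (mod 209)
183^20 ≡ 144 (mod 209)
183^30 ≡ 1 (mod 209) ✓
Hence ord(183) = 30.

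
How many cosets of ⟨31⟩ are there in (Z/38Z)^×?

3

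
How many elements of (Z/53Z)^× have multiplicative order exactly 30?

0

φ(53) = 53 − 1 = 52 = 2^2 · 13.
In a cyclic group of order 52, there are φ(d) elements of order d for each divisor d of 52, and zero for non-divisors.
Since 30 ∤ 52, the count is 0.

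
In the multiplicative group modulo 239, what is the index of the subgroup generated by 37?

1

Since 37 ∈ (Z/239Z)^×, its order divides φ(239) = 239 − 1 = 238 = 2 · 7 · 17.
Divisors of 238: 1, 2, 7, 14, 17, 34, 119, 238.
Check 37^d mod 239 for each divisor in increasing order:
37^1 ≡ 37
37^2 ≡ 174
37^7 ≡ 199
37^14 ≡ 166
37^17 ≡ 139
37^34 ≡ 201
37^119 ≡ 238
37^238 ≡ 1
The order of 37 is 238, so the subgroup it generates has 238 elements.
Index = |(Z/239Z)^×| / |⟨37⟩| = 238 / 238 = 1.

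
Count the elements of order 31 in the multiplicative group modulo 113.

0

φ(113) = 113 − 1 = 112 = 2^4 · 7.
In a cyclic group of order 112, there are φ(d) elements of order d for each divisor d of 112, and zero for non-divisors.
Since 31 ∤ 112, the count is 0.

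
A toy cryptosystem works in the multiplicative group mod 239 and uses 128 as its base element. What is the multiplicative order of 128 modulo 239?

ord(128) | φ(239) = 239 − 1 = 238 = 2 · 7 · 17.
Divisors of 238: 1, 2, 7, 14, 17, 34, 119, 238.
Evaluate successive powers at the divisors of 238:
128^1 ≡ 128 (mod 239)
128^2 ≡ 132 (mod 239)
128^7 ≡ 6 (mod 239)
128^14 ≡ 36 (mod 239)
128^17 ≡ 1 (mod 239) ✓
Therefore the multiplicative order of 128 modulo 239 is 17.

17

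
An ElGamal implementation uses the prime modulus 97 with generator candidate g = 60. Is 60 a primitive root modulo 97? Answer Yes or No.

φ(97) = 97 − 1 = 96 = 2^5 · 3.
60 is a primitive root mod 97 iff 60^(φ(97)/q) ≢ 1 for every prime q | φ(97), i.e. q ∈ {2, 3}.
60^48 ≡ 96 (mod 97)  [q = 2: ≢ 1 ✓]
60^32 ≡ 35 (mod 97)  [q = 3: ≢ 1 ✓]
None equal 1, so ord_97(60) = 96: 60 is a primitive root.

Yes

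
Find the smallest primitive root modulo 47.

5

φ(47) = 47 − 1 = 46 = 2 · 23.
g is a primitive root iff g^(46/q) ≢ 1 (mod 47) for each prime q ∈ {2, 23}.
g = 2: 2^23 ≡ 1 — hits 1, so not a primitive root.
g = 3: 3^23 ≡ 1 — hits 1, so not a primitive root.
g = 4: 4^23 ≡ 1 — hits 1, so not a primitive root.
g = 5: 5^23 ≡ 46; 5^2 ≡ 25 — none is 1, so 5 is a primitive root.
The smallest primitive root modulo 47 is 5.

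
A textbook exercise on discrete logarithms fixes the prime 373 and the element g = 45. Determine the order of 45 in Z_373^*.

124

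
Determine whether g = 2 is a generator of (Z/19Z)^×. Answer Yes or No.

Yes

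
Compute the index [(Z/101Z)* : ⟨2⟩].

1

The order of 2 must divide φ(101) = 101 − 1 = 100 = 2^2 · 5^2.
Divisors of 100: 1, 2, 4, 5, 10, 20, 25, 50, 100.
Test each divisor d:
2^1 ≡ 2 (mod 101)
2^2 ≡ 4 (mod 101)
2^4 ≡ 16 (mod 101)
2^5 ≡ 32 (mod 101)
2^10 ≡ 14 (mod 101)
2^20 ≡ 95 (mod 101)
2^25 ≡ 10 (mod 101)
2^50 ≡ 100 (mod 101)
2^100 ≡ 1 (mod 101) ✓
So ord_101(2) = 100, hence |⟨2⟩| = 100.
The index is φ(101) / ord(2) = 100 / 100 = 1.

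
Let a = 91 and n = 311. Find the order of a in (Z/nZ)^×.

31

The order of 91 must divide φ(311) = 311 − 1 = 310 = 2 · 5 · 31.
Divisors of 310: 1, 2, 5, 10, 31, 62, 155, 310.
Evaluate successive powers at the divisors of 310:
91^1 ≡ 91 (mod 311)
91^2 ≡ 195 (mod 311)
91^5 ≡ 89 (mod 311)
91^10 ≡ 146 (mod 311)
91^31 ≡ 1 (mod 311) ✓
Therefore the multiplicative order of 91 modulo 311 is 31.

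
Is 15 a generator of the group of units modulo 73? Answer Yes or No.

Yes

φ(73) = 73 − 1 = 72 = 2^3 · 3^2.
15 is a primitive root mod 73 iff 15^(φ(73)/q) ≢ 1 for every prime q | φ(73), i.e. q ∈ {2, 3}.
15^36 ≡ 72 (mod 73)  [q = 2: ≢ 1 ✓]
15^24 ≡ 8 (mod 73)  [q = 3: ≢ 1 ✓]
All checks pass, so 15 has order 72 and is a primitive root modulo 73.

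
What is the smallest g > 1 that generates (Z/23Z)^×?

φ(23) = 23 − 1 = 22 = 2 · 11.
Test candidates g = 2, 3, … against the prime factors q ∈ {2, 11} of φ(23): g is a generator iff g^(22/q) ≢ 1 for every such q.
g = 2: 2^11 ≡ 1 — hits 1, so not a primitive root.
g = 3: 3^11 ≡ 1 — hits 1, so not a primitive root.
g = 4: 4^11 ≡ 1 — hits 1, so not a primitive root.
g = 5: 5^11 ≡ 22; 5^2 ≡ 2 — none is 1, so 5 is a primitive root.
Hence the least primitive root of 23 is 5.

5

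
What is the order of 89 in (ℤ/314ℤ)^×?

39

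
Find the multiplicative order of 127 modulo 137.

8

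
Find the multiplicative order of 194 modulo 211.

The order of 194 must divide φ(211) = 211 − 1 = 210 = 2 · 3 · 5 · 7.
Divisors of 210: 1, 2, 3, 5, 6, 7, 10, 14, 15, 21, 30, 35, 42, 70, 105, 210.
Compute 194^d (mod 211) for the divisors d until we hit 1:
194^1 ≡ 194 (mod 211)
194^2 ≡ 78 (mod 211)
194^3 ≡ 151 (mod 211)
194^5 ≡ 173 (mod 211)
194^6 ≡ 13 (mod 211)
194^7 ≡ 201 (mod 211)
194^10 ≡ 178 (mod 211)
194^14 ≡ 100 (mod 211)
194^15 ≡ 199 (mod 211)
194^21 ≡ 55 (mod 211)
194^30 ≡ 144 (mod 211)
194^35 ≡ 14 (mod 211)
194^42 ≡ 71 (mod 211)
194^70 ≡ 196 (mod 211)
194^105 ≡ 1 (mod 211) ✓
Therefore the multiplicative order of 194 modulo 211 is 105.

105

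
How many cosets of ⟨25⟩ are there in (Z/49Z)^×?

2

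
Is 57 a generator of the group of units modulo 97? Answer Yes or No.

φ(97) = 97 − 1 = 96 = 2^5 · 3.
It suffices to check that the order of 57 is not a proper divisor of 96: compute 57^(96/q) for q ∈ {2, 3}.
57^48 ≡ 96 (mod 97)  [q = 2: ≢ 1 ✓]
57^32 ≡ 35 (mod 97)  [q = 3: ≢ 1 ✓]
Every test exponent gives a nontrivial residue, hence 57 generates the full group.

Yes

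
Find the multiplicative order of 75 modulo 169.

By Lagrange's theorem, ord_169(75) divides φ(169) = φ(13^2) = 13·(13−1) = 156 = 2^2 · 3 · 13.
Divisors of 156: 1, 2, 3, 4, 6, 12, 13, 26, 39, 52, 78, 156.
Check 75^d mod 169 for each divisor in increasing order:
75^1 ≡ 75 (mod 169)
75^2 ≡ 48 (mod 169)
75^3 ≡ 51 (mod 169)
75^4 ≡ 107 (mod 169)
75^6 ≡ 66 (mod 169)
75^12 ≡ 131 (mod 169)
75^13 ≡ 23 (mod 169)
75^26 ≡ 22 (mod 169)
75^39 ≡ 168 (mod 169)
75^52 ≡ 146 (mod 169)
75^78 ≡ 1 (mod 169) ✓
Hence ord(75) = 78.

78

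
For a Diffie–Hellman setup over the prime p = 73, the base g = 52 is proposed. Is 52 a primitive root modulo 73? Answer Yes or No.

φ(73) = 73 − 1 = 72 = 2^3 · 3^2.
Test 52^(72/q) mod 73 for each prime factor q of 72:
52^36 ≡ 72 (mod 73)  [q = 2: ≢ 1 ✓]
52^24 ≡ 1 (mod 73)  [q = 3: ≡ 1 ✗]
52^24 ≡ 1 shows ord(52) | 24, strictly less than φ(73); not a primitive root.

No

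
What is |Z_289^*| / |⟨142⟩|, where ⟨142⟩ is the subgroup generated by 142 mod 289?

Since 142 ∈ (Z/289Z)^×, its order divides φ(289) = φ(17^2) = 17·(17−1) = 272 = 2^4 · 17.
Divisors of 272: 1, 2, 4, 8, 16, 17, 34, 68, 136, 272.
Test each divisor d:
142^1 ≡ 142
142^2 ≡ 223
142^4 ≡ 21
142^8 ≡ 152
142^16 ≡ 273
142^17 ≡ 40
142^34 ≡ 155
142^68 ≡ 38
142^136 ≡ 288
142^272 ≡ 1
So ord_289(142) = 272, hence |⟨142⟩| = 272.
The index is φ(289) / ord(142) = 272 / 272 = 1.

1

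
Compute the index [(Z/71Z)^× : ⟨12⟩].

Since 12 ∈ (Z/71Z)^×, its order divides φ(71) = 71 − 1 = 70 = 2 · 5 · 7.
Divisors of 70: 1, 2, 5, 7, 10, 14, 35, 70.
Compute 12^d (mod 71) for the divisors d until we hit 1:
12^1 ≡ 12 (mod 71)
12^2 ≡ 2 (mod 71)
12^5 ≡ 48 (mod 71)
12^7 ≡ 25 (mod 71)
12^10 ≡ 32 (mod 71)
12^14 ≡ 57 (mod 71)
12^35 ≡ 1 (mod 71) ✓
The order of 12 is 35, so the subgroup it generates has 35 elements.
Index = |(Z/71Z)^×| / |⟨12⟩| = 70 / 35 = 2.

2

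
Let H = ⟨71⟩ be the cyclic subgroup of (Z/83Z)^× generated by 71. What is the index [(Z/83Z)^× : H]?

By Lagrange's theorem, ord_83(71) divides φ(83) = 83 − 1 = 82 = 2 · 41.
Divisors of 82: 1, 2, 41, 82.
Check 71^d mod 83 for each divisor in increasing order:
71^1 ≡ 71
71^2 ≡ 61
71^41 ≡ 82
71^82 ≡ 1
The order of 71 is 82, so the subgroup it generates has 82 elements.
The index is φ(83) / ord(71) = 82 / 82 = 1.

1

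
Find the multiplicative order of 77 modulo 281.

56

ord(77) | φ(281) = 281 − 1 = 280 = 2^3 · 5 · 7.
Divisors of 280: 1, 2, 4, 5, 7, 8, 10, 14, 20, 28, 35, 40, 56, 70, 140, 280.
Test each divisor d:
77^1 ≡ 77
77^2 ≡ 28
77^4 ≡ 222
77^5 ≡ 234
77^7 ≡ 89
77^8 ≡ 109
77^10 ≡ 242
77^14 ≡ 53
77^20 ≡ 116
77^28 ≡ 280
77^35 ≡ 192
77^40 ≡ 249
77^56 ≡ 1
The smallest such exponent is 56, so the order of 77 is 56.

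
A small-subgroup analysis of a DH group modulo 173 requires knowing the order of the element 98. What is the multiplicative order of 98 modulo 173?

172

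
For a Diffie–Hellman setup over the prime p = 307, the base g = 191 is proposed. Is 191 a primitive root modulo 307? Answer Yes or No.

φ(307) = 307 − 1 = 306 = 2 · 3^2 · 17.
It suffices to check that the order of 191 is not a proper divisor of 306: compute 191^(306/q) for q ∈ {2, 3, 17}.
191^153 ≡ 1 (mod 307)  [q = 2: ≡ 1 ✗]
191^102 ≡ 17 (mod 307)  [q = 3: ≢ 1 ✓]
191^18 ≡ 299 (mod 307)  [q = 17: ≢ 1 ✓]
191^153 ≡ 1 shows ord(191) | 153, strictly less than φ(307); not a primitive root.

No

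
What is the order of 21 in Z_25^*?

5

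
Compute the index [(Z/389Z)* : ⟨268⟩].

By Lagrange's theorem, ord_389(268) divides φ(389) = 389 − 1 = 388 = 2^2 · 97.
Divisors of 388: 1, 2, 4, 97, 194, 388.
Compute 268^d (mod 389) for the divisors d until we hit 1:
268^1 ≡ 268
268^2 ≡ 248
268^4 ≡ 42
268^97 ≡ 388
268^194 ≡ 1
Thus |⟨268⟩| = ord(268) = 194.
[(Z/389Z)^× : ⟨268⟩] = 388/194 = 2.

2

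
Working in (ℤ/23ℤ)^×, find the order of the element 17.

22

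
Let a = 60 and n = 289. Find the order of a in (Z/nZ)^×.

136

Since 60 ∈ (Z/289Z)^×, its order divides φ(289) = φ(17^2) = 17·(17−1) = 272 = 2^4 · 17.
Divisors of 272: 1, 2, 4, 8, 16, 17, 34, 68, 136, 272.
Test each divisor d:
60^1 ≡ 60 (mod 289)
60^2 ≡ 132 (mod 289)
60^4 ≡ 84 (mod 289)
60^8 ≡ 120 (mod 289)
60^16 ≡ 239 (mod 289)
60^17 ≡ 179 (mod 289)
60^34 ≡ 251 (mod 289)
60^68 ≡ 288 (mod 289)
60^136 ≡ 1 (mod 289) ✓
The smallest such exponent is 136, so the order of 60 is 136.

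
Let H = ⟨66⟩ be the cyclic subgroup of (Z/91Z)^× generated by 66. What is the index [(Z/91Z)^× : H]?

12

Since 66 ∈ (Z/91Z)^×, its order divides φ(91) = φ(7·13) = (7−1)·(13−1) = 6·12 = 72 = 2^3 · 3^2.
Divisors of 72: 1, 2, 3, 4, 6, 8, 9, 12, 18, 24, 36, 72.
Evaluate successive powers at the divisors of 72:
66^1 ≡ 66 (mod 91)
66^2 ≡ 79 (mod 91)
66^3 ≡ 27 (mod 91)
66^4 ≡ 53 (mod 91)
66^6 ≡ 1 (mod 91) ✓
Thus |⟨66⟩| = ord(66) = 6.
Index = |(Z/91Z)^×| / |⟨66⟩| = 72 / 6 = 12.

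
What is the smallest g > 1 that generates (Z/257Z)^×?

3

φ(257) = 257 − 1 = 256 = 2^8.
Test candidates g = 2, 3, … against the prime factors q ∈ {2} of φ(257): g is a generator iff g^(256/q) ≢ 1 for every such q.
g = 2: 2^128 ≡ 1 — hits 1, so not a primitive root.
g = 3: 3^128 ≡ 256 — none is 1, so 3 is a primitive root.
So 3 is the smallest generator of (Z/257Z)^×.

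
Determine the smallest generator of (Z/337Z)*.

φ(337) = 337 − 1 = 336 = 2^4 · 3 · 7.
g is a primitive root iff g^(336/q) ≢ 1 (mod 337) for each prime q ∈ {2, 3, 7}.
g = 2: 2^168 ≡ 1 — hits 1, so not a primitive root.
g = 3: 3^168 ≡ 1 — hits 1, so not a primitive root.
g = 4: 4^168 ≡ 1 — hits 1, so not a primitive root.
g = 5: 5^168 ≡ 336; 5^112 ≡ 1 — hits 1, so not a primitive root.
g = 6: 6^168 ≡ 1 — hits 1, so not a primitive root.
g = 7: 7^168 ≡ 1 — hits 1, so not a primitive root.
g = 8: 8^168 ≡ 1 — hits 1, so not a primitive root.
g = 9: 9^168 ≡ 1 — hits 1, so not a primitive root.
g = 10: 10^168 ≡ 336; 10^112 ≡ 128; 10^48 ≡ 175 — none is 1, so 10 is a primitive root.
So 10 is the smallest generator of (Z/337Z)^×.

10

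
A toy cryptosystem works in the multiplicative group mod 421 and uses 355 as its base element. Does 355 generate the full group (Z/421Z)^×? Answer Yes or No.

Yes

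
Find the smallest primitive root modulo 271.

6

φ(271) = 271 − 1 = 270 = 2 · 3^3 · 5.
g is a primitive root iff g^(270/q) ≢ 1 (mod 271) for each prime q ∈ {2, 3, 5}.
g = 2: 2^135 ≡ 1 — hits 1, so not a primitive root.
g = 3: 3^135 ≡ 270; 3^90 ≡ 1 — hits 1, so not a primitive root.
g = 4: 4^135 ≡ 1 — hits 1, so not a primitive root.
g = 5: 5^135 ≡ 1 — hits 1, so not a primitive root.
g = 6: 6^135 ≡ 270; 6^90 ≡ 242; 6^54 ≡ 10 — none is 1, so 6 is a primitive root.
The smallest primitive root modulo 271 is 6.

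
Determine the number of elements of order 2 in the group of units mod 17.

φ(17) = 17 − 1 = 16 = 2^4.
Since (Z/17Z)^× is cyclic of order 16, the number of elements of order d is φ(d) when d | 16 and 0 otherwise.
2 | 16, and φ(2) = 2 − 1 = 1.

1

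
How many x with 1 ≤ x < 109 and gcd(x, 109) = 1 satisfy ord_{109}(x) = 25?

0

φ(109) = 109 − 1 = 108 = 2^2 · 3^3.
In a cyclic group of order 108, there are φ(d) elements of order d for each divisor d of 108, and zero for non-divisors.
Since 25 ∤ 108, the count is 0.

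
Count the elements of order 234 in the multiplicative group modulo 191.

0

φ(191) = 191 − 1 = 190 = 2 · 5 · 19.
In a cyclic group of order 190, there are φ(d) elements of order d for each divisor d of 190, and zero for non-divisors.
234 does not divide 190, so no element of (Z/191Z)^× has order 234.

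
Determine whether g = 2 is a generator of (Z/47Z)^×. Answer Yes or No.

No

φ(47) = 47 − 1 = 46 = 2 · 23.
It suffices to check that the order of 2 is not a proper divisor of 46: compute 2^(46/q) for q ∈ {2, 23}.
2^23 ≡ 1 (mod 47)  [q = 2: ≡ 1 ✗]
2^2 ≡ 4 (mod 47)  [q = 23: ≢ 1 ✓]
Since 2^23 ≡ 1, the order of 2 divides 23 < 46, so 2 is not a primitive root.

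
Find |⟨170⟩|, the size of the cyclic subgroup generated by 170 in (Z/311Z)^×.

310

By Lagrange's theorem, ord_311(170) divides φ(311) = 311 − 1 = 310 = 2 · 5 · 31.
Divisors of 310: 1, 2, 5, 10, 31, 62, 155, 310.
Check 170^d mod 311 for each divisor in increasing order:
170^1 ≡ 170 (mod 311)
170^2 ≡ 288 (mod 311)
170^5 ≡ 51 (mod 311)
170^10 ≡ 113 (mod 311)
170^31 ≡ 259 (mod 311)
170^62 ≡ 216 (mod 311)
170^155 ≡ 310 (mod 311)
170^310 ≡ 1 (mod 311) ✓
So ord_311(170) = 310.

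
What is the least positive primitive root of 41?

φ(41) = 41 − 1 = 40 = 2^3 · 5.
Test candidates g = 2, 3, … against the prime factors q ∈ {2, 5} of φ(41): g is a generator iff g^(40/q) ≢ 1 for every such q.
g = 2: 2^20 ≡ 1 — hits 1, so not a primitive root.
g = 3: 3^20 ≡ 40; 3^8 ≡ 1 — hits 1, so not a primitive root.
g = 4: 4^20 ≡ 1 — hits 1, so not a primitive root.
g = 5: 5^20 ≡ 1 — hits 1, so not a primitive root.
g = 6: 6^20 ≡ 40; 6^8 ≡ 10 — none is 1, so 6 is a primitive root.
Hence the least primitive root of 41 is 6.

6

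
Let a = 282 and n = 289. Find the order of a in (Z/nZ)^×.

ord(282) | φ(289) = φ(17^2) = 17·(17−1) = 272 = 2^4 · 17.
Divisors of 272: 1, 2, 4, 8, 16, 17, 34, 68, 136, 272.
Compute 282^d (mod 289) for the divisors d until we hit 1:
282^1 ≡ 282 (mod 289)
282^2 ≡ 49 (mod 289)
282^4 ≡ 89 (mod 289)
282^8 ≡ 118 (mod 289)
282^16 ≡ 52 (mod 289)
282^17 ≡ 214 (mod 289)
282^34 ≡ 134 (mod 289)
282^68 ≡ 38 (mod 289)
282^136 ≡ 288 (mod 289)
282^272 ≡ 1 (mod 289) ✓
Therefore the multiplicative order of 282 modulo 289 is 272.

272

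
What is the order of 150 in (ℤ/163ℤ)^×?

27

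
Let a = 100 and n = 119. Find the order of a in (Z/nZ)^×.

24

ord(100) | φ(119) = φ(7·17) = (7−1)·(17−1) = 6·16 = 96 = 2^5 · 3.
Divisors of 96: 1, 2, 3, 4, 6, 8, 12, 16, 24, 32, 48, 96.
Evaluate successive powers at the divisors of 96:
100^1 ≡ 100 (mod 119)
100^2 ≡ 4 (mod 119)
100^3 ≡ 43 (mod 119)
100^4 ≡ 16 (mod 119)
100^6 ≡ 64 (mod 119)
100^8 ≡ 18 (mod 119)
100^12 ≡ 50 (mod 119)
100^16 ≡ 86 (mod 119)
100^24 ≡ 1 (mod 119) ✓
Therefore the multiplicative order of 100 modulo 119 is 24.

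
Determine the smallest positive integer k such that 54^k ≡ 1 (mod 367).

366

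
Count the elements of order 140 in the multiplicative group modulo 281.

48

φ(281) = 281 − 1 = 280 = 2^3 · 5 · 7.
(Z/281Z)^× is cyclic (|G| = 280); a cyclic group of order m has exactly φ(d) elements of each order d | m, and none otherwise.
140 = 2^2 · 5 · 7 divides 280, and φ(140) = 48.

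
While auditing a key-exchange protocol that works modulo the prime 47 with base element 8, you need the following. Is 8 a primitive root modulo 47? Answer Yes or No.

No

φ(47) = 47 − 1 = 46 = 2 · 23.
8 is a primitive root mod 47 iff 8^(φ(47)/q) ≢ 1 for every prime q | φ(47), i.e. q ∈ {2, 23}.
8^23 ≡ 1 (mod 47)  [q = 2: ≡ 1 ✗]
8^2 ≡ 17 (mod 47)  [q = 23: ≢ 1 ✓]
Since 8^23 ≡ 1, the order of 8 divides 23 < 46, so 8 is not a primitive root.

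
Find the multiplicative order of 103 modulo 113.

112

The order of 103 must divide φ(113) = 113 − 1 = 112 = 2^4 · 7.
Divisors of 112: 1, 2, 4, 7, 8, 14, 16, 28, 56, 112.
Check 103^d mod 113 for each divisor in increasing order:
103^1 ≡ 103
103^2 ≡ 100
103^4 ≡ 56
103^7 ≡ 48
103^8 ≡ 85
103^14 ≡ 44
103^16 ≡ 106
103^28 ≡ 15
103^56 ≡ 112
103^112 ≡ 1
So ord_113(103) = 112.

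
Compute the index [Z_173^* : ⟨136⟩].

Since 136 ∈ (Z/173Z)^×, its order divides φ(173) = 173 − 1 = 172 = 2^2 · 43.
Divisors of 172: 1, 2, 4, 43, 86, 172.
Check 136^d mod 173 for each divisor in increasing order:
136^1 ≡ 136 (mod 173)
136^2 ≡ 158 (mod 173)
136^4 ≡ 52 (mod 173)
136^43 ≡ 1 (mod 173) ✓
So ord_173(136) = 43, hence |⟨136⟩| = 43.
The index is φ(173) / ord(136) = 172 / 43 = 4.

4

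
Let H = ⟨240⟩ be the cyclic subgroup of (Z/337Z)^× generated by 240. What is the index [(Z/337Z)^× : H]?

3

ord(240) | φ(337) = 337 − 1 = 336 = 2^4 · 3 · 7.
Divisors of 336: 1, 2, 3, 4, 6, 7, 8, 12, 14, 16, 21, 24, 28, 42, 48, 56, 84, 112, 168, 336.
Evaluate successive powers at the divisors of 336:
240^1 ≡ 240 (mod 337)
240^2 ≡ 310 (mod 337)
240^3 ≡ 260 (mod 337)
240^4 ≡ 55 (mod 337)
240^6 ≡ 200 (mod 337)
240^7 ≡ 146 (mod 337)
240^8 ≡ 329 (mod 337)
240^12 ≡ 234 (mod 337)
240^14 ≡ 85 (mod 337)
240^16 ≡ 64 (mod 337)
240^21 ≡ 278 (mod 337)
240^24 ≡ 162 (mod 337)
240^28 ≡ 148 (mod 337)
240^42 ≡ 111 (mod 337)
240^48 ≡ 295 (mod 337)
240^56 ≡ 336 (mod 337)
240^84 ≡ 189 (mod 337)
240^112 ≡ 1 (mod 337) ✓
The order of 240 is 112, so the subgroup it generates has 112 elements.
The index is φ(337) / ord(240) = 336 / 112 = 3.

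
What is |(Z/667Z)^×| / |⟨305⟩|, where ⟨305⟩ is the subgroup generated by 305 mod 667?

2

By Lagrange's theorem, ord_667(305) divides φ(667) = φ(23·29) = (23−1)·(29−1) = 22·28 = 616 = 2^3 · 7 · 11.
Divisors of 616: 1, 2, 4, 7, 8, 11, 14, 22, 28, 44, 56, 77, 88, 154, 308, 616.
Check 305^d mod 667 for each divisor in increasing order:
305^1 ≡ 305 (mod 667)
305^2 ≡ 312 (mod 667)
305^4 ≡ 629 (mod 667)
305^7 ≡ 394 (mod 667)
305^8 ≡ 110 (mod 667)
305^11 ≡ 369 (mod 667)
305^14 ≡ 492 (mod 667)
305^22 ≡ 93 (mod 667)
305^28 ≡ 610 (mod 667)
305^44 ≡ 645 (mod 667)
305^56 ≡ 581 (mod 667)
305^77 ≡ 70 (mod 667)
305^88 ≡ 484 (mod 667)
305^154 ≡ 231 (mod 667)
305^308 ≡ 1 (mod 667) ✓
Thus |⟨305⟩| = ord(305) = 308.
The index is φ(667) / ord(305) = 616 / 308 = 2.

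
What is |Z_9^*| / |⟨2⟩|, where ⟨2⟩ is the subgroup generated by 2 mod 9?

1

By Lagrange's theorem, ord_9(2) divides φ(9) = φ(3^2) = 3·(3−1) = 6 = 2 · 3.
Divisors of 6: 1, 2, 3, 6.
Test each divisor d:
2^1 ≡ 2 (mod 9)
2^2 ≡ 4 (mod 9)
2^3 ≡ 8 (mod 9)
2^6 ≡ 1 (mod 9) ✓
Thus |⟨2⟩| = ord(2) = 6.
Index = |(Z/9Z)^×| / |⟨2⟩| = 6 / 6 = 1.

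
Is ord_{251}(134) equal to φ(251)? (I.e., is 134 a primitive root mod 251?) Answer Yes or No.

Yes

φ(251) = 251 − 1 = 250 = 2 · 5^3.
Test 134^(250/q) mod 251 for each prime factor q of 250:
134^125 ≡ 250 (mod 251)  [q = 2: ≢ 1 ✓]
134^50 ≡ 149 (mod 251)  [q = 5: ≢ 1 ✓]
Every test exponent gives a nontrivial residue, hence 134 generates the full group.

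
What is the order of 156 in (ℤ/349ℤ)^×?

348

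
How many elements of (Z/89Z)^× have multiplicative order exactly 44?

20

φ(89) = 89 − 1 = 88 = 2^3 · 11.
(Z/89Z)^× is cyclic (|G| = 88); a cyclic group of order m has exactly φ(d) elements of each order d | m, and none otherwise.
44 = 2^2 · 11 divides 88, and φ(44) = 20.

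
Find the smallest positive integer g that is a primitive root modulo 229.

6

φ(229) = 229 − 1 = 228 = 2^2 · 3 · 19.
Test candidates g = 2, 3, … against the prime factors q ∈ {2, 3, 19} of φ(229): g is a generator iff g^(228/q) ≢ 1 for every such q.
g = 2: 2^114 ≡ 228; 2^76 ≡ 1 — hits 1, so not a primitive root.
g = 3: 3^114 ≡ 1 — hits 1, so not a primitive root.
g = 4: 4^114 ≡ 1 — hits 1, so not a primitive root.
g = 5: 5^114 ≡ 1 — hits 1, so not a primitive root.
g = 6: 6^114 ≡ 228; 6^76 ≡ 134; 6^12 ≡ 165 — none is 1, so 6 is a primitive root.
So 6 is the smallest generator of (Z/229Z)^×.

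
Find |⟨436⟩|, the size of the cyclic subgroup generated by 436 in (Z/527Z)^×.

80

ord(436) | φ(527) = φ(17·31) = (17−1)·(31−1) = 16·30 = 480 = 2^5 · 3 · 5.
Divisors of 480: 1, 2, 3, 4, 5, 6, 8, 10, 12, 15, 16, 20, 24, 30, 32, 40, 48, 60, 80, 96, 120, 160, 240, 480.
Evaluate successive powers at the divisors of 480:
436^1 ≡ 436 (mod 527)
436^2 ≡ 376 (mod 527)
436^3 ≡ 39 (mod 527)
436^4 ≡ 140 (mod 527)
436^5 ≡ 435 (mod 527)
436^6 ≡ 467 (mod 527)
436^8 ≡ 101 (mod 527)
436^10 ≡ 32 (mod 527)
436^12 ≡ 438 (mod 527)
436^15 ≡ 218 (mod 527)
436^16 ≡ 188 (mod 527)
436^20 ≡ 497 (mod 527)
436^24 ≡ 16 (mod 527)
436^30 ≡ 94 (mod 527)
436^32 ≡ 35 (mod 527)
436^40 ≡ 373 (mod 527)
436^48 ≡ 256 (mod 527)
436^60 ≡ 404 (mod 527)
436^80 ≡ 1 (mod 527) ✓
Therefore the multiplicative order of 436 modulo 527 is 80.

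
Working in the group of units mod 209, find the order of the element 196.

45

The order of 196 must divide φ(209) = φ(11·19) = (11−1)·(19−1) = 10·18 = 180 = 2^2 · 3^2 · 5.
Divisors of 180: 1, 2, 3, 4, 5, 6, 9, 10, 12, 15, 18, 20, 30, 36, 45, 60, 90, 180.
Compute 196^d (mod 209) for the divisors d until we hit 1:
196^1 ≡ 196 (mod 209)
196^2 ≡ 169 (mod 209)
196^3 ≡ 102 (mod 209)
196^4 ≡ 137 (mod 209)
196^5 ≡ 100 (mod 209)
196^6 ≡ 163 (mod 209)
196^9 ≡ 115 (mod 209)
196^10 ≡ 177 (mod 209)
196^12 ≡ 26 (mod 209)
196^15 ≡ 144 (mod 209)
196^18 ≡ 58 (mod 209)
196^20 ≡ 188 (mod 209)
196^30 ≡ 45 (mod 209)
196^36 ≡ 20 (mod 209)
196^45 ≡ 1 (mod 209) ✓
So ord_209(196) = 45.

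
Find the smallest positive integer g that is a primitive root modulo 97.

5

φ(97) = 97 − 1 = 96 = 2^5 · 3.
g is a primitive root iff g^(96/q) ≢ 1 (mod 97) for each prime q ∈ {2, 3}.
g = 2: 2^48 ≡ 1 — hits 1, so not a primitive root.
g = 3: 3^48 ≡ 1 — hits 1, so not a primitive root.
g = 4: 4^48 ≡ 1 — hits 1, so not a primitive root.
g = 5: 5^48 ≡ 96; 5^32 ≡ 35 — none is 1, so 5 is a primitive root.
The smallest primitive root modulo 97 is 5.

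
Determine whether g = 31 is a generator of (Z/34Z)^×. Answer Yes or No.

Yes

φ(34) = φ(2)·φ(17) = 1·16 = 16 = 2^4.
It suffices to check that the order of 31 is not a proper divisor of 16: compute 31^(16/q) for q ∈ {2}.
31^8 ≡ 33 (mod 34)  [q = 2: ≢ 1 ✓]
None equal 1, so ord_34(31) = 16: 31 is a primitive root.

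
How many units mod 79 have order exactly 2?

φ(79) = 79 − 1 = 78 = 2 · 3 · 13.
In a cyclic group of order 78, there are φ(d) elements of order d for each divisor d of 78, and zero for non-divisors.
2 | 78, and φ(2) = 2 − 1 = 1.

1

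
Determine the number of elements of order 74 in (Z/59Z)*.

0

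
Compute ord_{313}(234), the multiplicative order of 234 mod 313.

13

ord(234) | φ(313) = 313 − 1 = 312 = 2^3 · 3 · 13.
Divisors of 312: 1, 2, 3, 4, 6, 8, 12, 13, 24, 26, 39, 52, 78, 104, 156, 312.
Check 234^d mod 313 for each divisor in increasing order:
234^1 ≡ 234 (mod 313)
234^2 ≡ 294 (mod 313)
234^3 ≡ 249 (mod 313)
234^4 ≡ 48 (mod 313)
234^6 ≡ 27 (mod 313)
234^8 ≡ 113 (mod 313)
234^12 ≡ 103 (mod 313)
234^13 ≡ 1 (mod 313) ✓
The smallest such exponent is 13, so the order of 234 is 13.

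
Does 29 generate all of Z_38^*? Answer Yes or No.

φ(38) = φ(2)·φ(19) = 1·18 = 18 = 2 · 3^2.
An element g generates (Z/38Z)^× iff g^(18/q) ≢ 1 (mod 38) for each prime q ∈ {2, 3}.
29^9 ≡ 37 (mod 38)  [q = 2: ≢ 1 ✓]
29^6 ≡ 11 (mod 38)  [q = 3: ≢ 1 ✓]
All checks pass, so 29 has order 18 and is a primitive root modulo 38.

Yes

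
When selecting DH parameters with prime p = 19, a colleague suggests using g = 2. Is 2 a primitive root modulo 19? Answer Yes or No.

Yes

φ(19) = 19 − 1 = 18 = 2 · 3^2.
An element g generates (Z/19Z)^× iff g^(18/q) ≢ 1 (mod 19) for each prime q ∈ {2, 3}.
2^9 ≡ 18 (mod 19)  [q = 2: ≢ 1 ✓]
2^6 ≡ 7 (mod 19)  [q = 3: ≢ 1 ✓]
None equal 1, so ord_19(2) = 18: 2 is a primitive root.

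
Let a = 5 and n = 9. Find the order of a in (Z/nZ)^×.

Since 5 ∈ (Z/9Z)^×, its order divides φ(9) = φ(3^2) = 3·(3−1) = 6 = 2 · 3.
Divisors of 6: 1, 2, 3, 6.
Test each divisor d:
5^1 ≡ 5 (mod 9)
5^2 ≡ 7 (mod 9)
5^3 ≡ 8 (mod 9)
5^6 ≡ 1 (mod 9) ✓
Therefore the multiplicative order of 5 modulo 9 is 6.

6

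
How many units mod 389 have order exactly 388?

192

φ(389) = 389 − 1 = 388 = 2^2 · 97.
(Z/389Z)^× is cyclic (|G| = 388); a cyclic group of order m has exactly φ(d) elements of each order d | m, and none otherwise.
388 = 2^2 · 97 divides 388, and φ(388) = 192.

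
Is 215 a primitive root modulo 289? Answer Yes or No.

φ(289) = φ(17^2) = 17·(17−1) = 272 = 2^4 · 17.
It suffices to check that the order of 215 is not a proper divisor of 272: compute 215^(272/q) for q ∈ {2, 17}.
215^136 ≡ 288 (mod 289)  [q = 2: ≢ 1 ✓]
215^16 ≡ 188 (mod 289)  [q = 17: ≢ 1 ✓]
Every test exponent gives a nontrivial residue, hence 215 generates the full group.

Yes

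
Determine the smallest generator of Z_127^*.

3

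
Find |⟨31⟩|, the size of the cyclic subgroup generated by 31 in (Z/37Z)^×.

4

Since 31 ∈ (Z/37Z)^×, its order divides φ(37) = 37 − 1 = 36 = 2^2 · 3^2.
Divisors of 36: 1, 2, 3, 4, 6, 9, 12, 18, 36.
Evaluate successive powers at the divisors of 36:
31^1 ≡ 31
31^2 ≡ 36
31^3 ≡ 6
31^4 ≡ 1
The smallest such exponent is 4, so the order of 31 is 4.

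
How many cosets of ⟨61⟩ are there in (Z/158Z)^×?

The order of 61 must divide φ(158) = φ(2)·φ(79) = 1·78 = 78 = 2 · 3 · 13.
Divisors of 78: 1, 2, 3, 6, 13, 26, 39, 78.
Check 61^d mod 158 for each divisor in increasing order:
61^1 ≡ 61 (mod 158)
61^2 ≡ 87 (mod 158)
61^3 ≡ 93 (mod 158)
61^6 ≡ 117 (mod 158)
61^13 ≡ 157 (mod 158)
61^26 ≡ 1 (mod 158) ✓
The order of 61 is 26, so the subgroup it generates has 26 elements.
[(Z/158Z)^× : ⟨61⟩] = 78/26 = 3.

3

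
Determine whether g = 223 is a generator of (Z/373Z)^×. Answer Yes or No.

φ(373) = 373 − 1 = 372 = 2^2 · 3 · 31.
An element g generates (Z/373Z)^× iff g^(372/q) ≢ 1 (mod 373) for each prime q ∈ {2, 3, 31}.
223^186 ≡ 372 (mod 373)  [q = 2: ≢ 1 ✓]
223^124 ≡ 284 (mod 373)  [q = 3: ≢ 1 ✓]
223^12 ≡ 318 (mod 373)  [q = 31: ≢ 1 ✓]
None equal 1, so ord_373(223) = 372: 223 is a primitive root.

Yes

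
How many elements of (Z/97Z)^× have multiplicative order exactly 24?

8

φ(97) = 97 − 1 = 96 = 2^5 · 3.
Since (Z/97Z)^× is cyclic of order 96, the number of elements of order d is φ(d) when d | 96 and 0 otherwise.
24 = 2^3 · 3 divides 96, and φ(24) = 8.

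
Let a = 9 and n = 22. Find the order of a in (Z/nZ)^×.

5

Since 9 ∈ (Z/22Z)^×, its order divides φ(22) = φ(2)·φ(11) = 1·10 = 10 = 2 · 5.
Divisors of 10: 1, 2, 5, 10.
Compute 9^d (mod 22) for the divisors d until we hit 1:
9^1 ≡ 9 (mod 22)
9^2 ≡ 15 (mod 22)
9^5 ≡ 1 (mod 22) ✓
Therefore the multiplicative order of 9 modulo 22 is 5.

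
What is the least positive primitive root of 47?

5

φ(47) = 47 − 1 = 46 = 2 · 23.
g is a primitive root iff g^(46/q) ≢ 1 (mod 47) for each prime q ∈ {2, 23}.
g = 2: 2^23 ≡ 1 — hits 1, so not a primitive root.
g = 3: 3^23 ≡ 1 — hits 1, so not a primitive root.
g = 4: 4^23 ≡ 1 — hits 1, so not a primitive root.
g = 5: 5^23 ≡ 46; 5^2 ≡ 25 — none is 1, so 5 is a primitive root.
So 5 is the smallest generator of (Z/47Z)^×.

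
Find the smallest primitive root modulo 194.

5

φ(194) = φ(2)·φ(97) = 1·96 = 96 = 2^5 · 3.
Test candidates g = 2, 3, … against the prime factors q ∈ {2, 3} of φ(194): g is a generator iff g^(96/q) ≢ 1 for every such q.
g = 2: gcd(2, 194) = 2 > 1, not a unit — skip.
g = 3: 3^48 ≡ 1 — hits 1, so not a primitive root.
g = 4: gcd(4, 194) = 2 > 1, not a unit — skip.
g = 5: 5^48 ≡ 193; 5^32 ≡ 35 — none is 1, so 5 is a primitive root.
Hence the least primitive root of 194 is 5.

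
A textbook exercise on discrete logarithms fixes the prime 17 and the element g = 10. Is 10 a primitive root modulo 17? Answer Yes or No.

φ(17) = 17 − 1 = 16 = 2^4.
Test 10^(16/q) mod 17 for each prime factor q of 16:
10^8 ≡ 16 (mod 17)  [q = 2: ≢ 1 ✓]
Every test exponent gives a nontrivial residue, hence 10 generates the full group.

Yes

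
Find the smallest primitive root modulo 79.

3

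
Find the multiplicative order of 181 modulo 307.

ord(181) | φ(307) = 307 − 1 = 306 = 2 · 3^2 · 17.
Divisors of 306: 1, 2, 3, 6, 9, 17, 18, 34, 51, 102, 153, 306.
Compute 181^d (mod 307) for the divisors d until we hit 1:
181^1 ≡ 181 (mod 307)
181^2 ≡ 219 (mod 307)
181^3 ≡ 36 (mod 307)
181^6 ≡ 68 (mod 307)
181^9 ≡ 299 (mod 307)
181^17 ≡ 287 (mod 307)
181^18 ≡ 64 (mod 307)
181^34 ≡ 93 (mod 307)
181^51 ≡ 289 (mod 307)
181^102 ≡ 17 (mod 307)
181^153 ≡ 1 (mod 307) ✓
The smallest such exponent is 153, so the order of 181 is 153.

153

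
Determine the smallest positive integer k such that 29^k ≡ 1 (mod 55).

10

By Lagrange's theorem, ord_55(29) divides φ(55) = φ(5·11) = (5−1)·(11−1) = 4·10 = 40 = 2^3 · 5.
Divisors of 40: 1, 2, 4, 5, 8, 10, 20, 40.
Compute 29^d (mod 55) for the divisors d until we hit 1:
29^1 ≡ 29
29^2 ≡ 16
29^4 ≡ 36
29^5 ≡ 54
29^8 ≡ 31
29^10 ≡ 1
Hence ord(29) = 10.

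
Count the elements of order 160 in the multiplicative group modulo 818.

0

φ(818) = φ(2)·φ(409) = 1·408 = 408 = 2^3 · 3 · 17.
(Z/818Z)^× is cyclic (|G| = 408); a cyclic group of order m has exactly φ(d) elements of each order d | m, and none otherwise.
Here 408 is not a multiple of 160, so there are no elements of order 160.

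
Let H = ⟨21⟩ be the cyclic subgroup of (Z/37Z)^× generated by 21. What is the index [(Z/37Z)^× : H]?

By Lagrange's theorem, ord_37(21) divides φ(37) = 37 − 1 = 36 = 2^2 · 3^2.
Divisors of 36: 1, 2, 3, 4, 6, 9, 12, 18, 36.
Evaluate successive powers at the divisors of 36:
21^1 ≡ 21
21^2 ≡ 34
21^3 ≡ 11
21^4 ≡ 9
21^6 ≡ 10
21^9 ≡ 36
21^12 ≡ 26
21^18 ≡ 1
So ord_37(21) = 18, hence |⟨21⟩| = 18.
Index = |(Z/37Z)^×| / |⟨21⟩| = 36 / 18 = 2.

2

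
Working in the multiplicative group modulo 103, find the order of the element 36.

51

By Lagrange's theorem, ord_103(36) divides φ(103) = 103 − 1 = 102 = 2 · 3 · 17.
Divisors of 102: 1, 2, 3, 6, 17, 34, 51, 102.
Compute 36^d (mod 103) for the divisors d until we hit 1:
36^1 ≡ 36 (mod 103)
36^2 ≡ 60 (mod 103)
36^3 ≡ 100 (mod 103)
36^6 ≡ 9 (mod 103)
36^17 ≡ 46 (mod 103)
36^34 ≡ 56 (mod 103)
36^51 ≡ 1 (mod 103) ✓
The smallest such exponent is 51, so the order of 36 is 51.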